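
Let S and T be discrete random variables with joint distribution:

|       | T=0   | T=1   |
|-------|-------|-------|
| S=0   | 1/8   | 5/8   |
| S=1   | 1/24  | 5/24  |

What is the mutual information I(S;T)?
Marginal P(S) (row sums):
  P(S=0) = 1/8 + 5/8 = 3/4
  P(S=1) = 1/24 + 5/24 = 1/4
Marginal P(T) (column sums):
  P(T=0) = 1/8 + 1/24 = 1/6
  P(T=1) = 5/8 + 5/24 = 5/6

H(S) = -[(3/4)·log₂(3/4) + (1/4)·log₂(1/4)]
  = 0.3113 + 0.5000
  = 0.8113 bits
H(T) = -[(1/6)·log₂(1/6) + (5/6)·log₂(5/6)]
  = 0.4308 + 0.2192
  = 0.6500 bits
H(S,T) = -[(1/8)·log₂(1/8) + (5/8)·log₂(5/8) + (1/24)·log₂(1/24) + (5/24)·log₂(5/24)]
  = 0.3750 + 0.4238 + 0.1910 + 0.4715
  = 1.4613 bits

I(S;T) = H(S) + H(T) - H(S,T)
  = 0.8113 + 0.6500 - 1.4613
  = 0.0000 bits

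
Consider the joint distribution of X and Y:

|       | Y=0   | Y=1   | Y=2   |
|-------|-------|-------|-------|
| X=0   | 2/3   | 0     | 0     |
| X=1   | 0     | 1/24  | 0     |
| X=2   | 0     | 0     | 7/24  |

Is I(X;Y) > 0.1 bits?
Marginal P(X) (row sums):
  P(X=0) = 2/3 + 0 + 0 = 2/3
  P(X=1) = 0 + 1/24 + 0 = 1/24
  P(X=2) = 0 + 0 + 7/24 = 7/24
Marginal P(Y) (column sums):
  P(Y=0) = 2/3 + 0 + 0 = 2/3
  P(Y=1) = 0 + 1/24 + 0 = 1/24
  P(Y=2) = 0 + 0 + 7/24 = 7/24

H(X) = -[(2/3)·log₂(2/3) + (1/24)·log₂(1/24) + (7/24)·log₂(7/24)]
  = 0.3900 + 0.1910 + 0.5185
  = 1.0995 bits
H(Y) = -[(2/3)·log₂(2/3) + (1/24)·log₂(1/24) + (7/24)·log₂(7/24)]
  = 0.3900 + 0.1910 + 0.5185
  = 1.0995 bits
H(X,Y) = -[(2/3)·log₂(2/3) + (1/24)·log₂(1/24) + (7/24)·log₂(7/24)]
  = 0.3900 + 0.1910 + 0.5185
  = 1.0995 bits

I(X;Y) = H(X) + H(Y) - H(X,Y)
  = 1.0995 + 1.0995 - 1.0995
  = 1.0995 bits

Yes. I(X;Y) = 1.0995 bits, which is > 0.1 bits.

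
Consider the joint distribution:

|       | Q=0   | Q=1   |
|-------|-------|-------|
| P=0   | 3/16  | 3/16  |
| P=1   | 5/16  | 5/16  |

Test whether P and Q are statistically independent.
Marginal P(P) (row sums):
  P(P=0) = 3/16 + 3/16 = 3/8
  P(P=1) = 5/16 + 5/16 = 5/8
Marginal P(Q) (column sums):
  P(Q=0) = 3/16 + 5/16 = 1/2
  P(Q=1) = 3/16 + 5/16 = 1/2

P and Q are independent iff P(P=i,Q=j) = P(P=i)·P(Q=j) for every cell.
  P(P=0)·P(Q=0) = 3/8 × 1/2 = 3/16 = P(P=0,Q=0) ✓
  P(P=0)·P(Q=1) = 3/8 × 1/2 = 3/16 = P(P=0,Q=1) ✓
  P(P=1)·P(Q=0) = 5/8 × 1/2 = 5/16 = P(P=1,Q=0) ✓
  P(P=1)·P(Q=1) = 5/8 × 1/2 = 5/16 = P(P=1,Q=1) ✓

Yes, P and Q are independent: every cell factors, so I(P;Q) = 0 bits.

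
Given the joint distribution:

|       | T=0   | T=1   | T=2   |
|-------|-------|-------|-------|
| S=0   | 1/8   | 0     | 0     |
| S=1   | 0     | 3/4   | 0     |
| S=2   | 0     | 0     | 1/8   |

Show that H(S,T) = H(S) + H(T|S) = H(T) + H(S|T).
Marginal P(S) (row sums):
  P(S=0) = 1/8 + 0 + 0 = 1/8
  P(S=1) = 0 + 3/4 + 0 = 3/4
  P(S=2) = 0 + 0 + 1/8 = 1/8
Marginal P(T) (column sums):
  P(T=0) = 1/8 + 0 + 0 = 1/8
  P(T=1) = 0 + 3/4 + 0 = 3/4
  P(T=2) = 0 + 0 + 1/8 = 1/8

Decomposition 1: H(S) + H(T|S)
H(S) = -[(1/8)·log₂(1/8) + (3/4)·log₂(3/4) + (1/8)·log₂(1/8)]
  = 0.3750 + 0.3113 + 0.3750
  = 1.0613 bits
H(T|S) = -Σ P(S,T)·log₂ P(T|S), where P(T|S) = P(S,T) / P(S)
  (cells with P(S,T) = 0 contribute 0)
  (S=0,T=0): P(T|S) = (1/8)/(1/8) = 1;  -(1/8)·log₂(1) = 0.0000
  (S=1,T=1): P(T|S) = (3/4)/(3/4) = 1;  -(3/4)·log₂(1) = 0.0000
  (S=2,T=2): P(T|S) = (1/8)/(1/8) = 1;  -(1/8)·log₂(1) = 0.0000
H(T|S) = 0.0000 + 0.0000 + 0.0000
  = 0.0000 bits
H(S) + H(T|S) = 1.0613 + 0.0000 = 1.0613 bits

Decomposition 2: H(T) + H(S|T)
H(T) = -[(1/8)·log₂(1/8) + (3/4)·log₂(3/4) + (1/8)·log₂(1/8)]
  = 0.3750 + 0.3113 + 0.3750
  = 1.0613 bits
H(S|T) = -Σ P(S,T)·log₂ P(S|T), where P(S|T) = P(S,T) / P(T)
  (cells with P(S,T) = 0 contribute 0)
  (S=0,T=0): P(S|T) = (1/8)/(1/8) = 1;  -(1/8)·log₂(1) = 0.0000
  (S=1,T=1): P(S|T) = (3/4)/(3/4) = 1;  -(3/4)·log₂(1) = 0.0000
  (S=2,T=2): P(S|T) = (1/8)/(1/8) = 1;  -(1/8)·log₂(1) = 0.0000
H(S|T) = 0.0000 + 0.0000 + 0.0000
  = 0.0000 bits
H(T) + H(S|T) = 1.0613 + 0.0000 = 1.0613 bits

Direct computation of the joint entropy:
H(S,T) = -[(1/8)·log₂(1/8) + (3/4)·log₂(3/4) + (1/8)·log₂(1/8)]
  = 0.3750 + 0.3113 + 0.3750
  = 1.0613 bits

All three agree: H(S,T) = 1.0613 bits ✓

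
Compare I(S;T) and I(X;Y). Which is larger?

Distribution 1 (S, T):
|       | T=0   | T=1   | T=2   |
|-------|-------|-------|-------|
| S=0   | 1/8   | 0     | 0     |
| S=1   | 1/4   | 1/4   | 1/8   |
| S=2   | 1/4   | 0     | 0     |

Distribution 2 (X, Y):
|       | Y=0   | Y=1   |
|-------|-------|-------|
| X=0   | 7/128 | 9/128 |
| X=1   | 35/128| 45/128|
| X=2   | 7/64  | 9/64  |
Distribution 1 (S, T):
Marginal P(S) (row sums):
  P(S=0) = 1/8 + 0 + 0 = 1/8
  P(S=1) = 1/4 + 1/4 + 1/8 = 5/8
  P(S=2) = 1/4 + 0 + 0 = 1/4
Marginal P(T) (column sums):
  P(T=0) = 1/8 + 1/4 + 1/4 = 5/8
  P(T=1) = 0 + 1/4 + 0 = 1/4
  P(T=2) = 0 + 1/8 + 0 = 1/8

H(S) = -[(1/8)·log₂(1/8) + (5/8)·log₂(5/8) + (1/4)·log₂(1/4)]
  = 0.3750 + 0.4238 + 0.5000
  = 1.2988 bits
H(T) = -[(5/8)·log₂(5/8) + (1/4)·log₂(1/4) + (1/8)·log₂(1/8)]
  = 0.4238 + 0.5000 + 0.3750
  = 1.2988 bits
H(S,T) = -[(1/8)·log₂(1/8) + (1/4)·log₂(1/4) + (1/4)·log₂(1/4) + (1/8)·log₂(1/8) + (1/4)·log₂(1/4)]
  = 0.3750 + 0.5000 + 0.5000 + 0.3750 + 0.5000
  = 2.2500 bits

I(S;T) = H(S) + H(T) - H(S,T)
  = 1.2988 + 1.2988 - 2.2500
  = 0.3476 bits

Distribution 2 (X, Y):
Marginal P(X) (row sums):
  P(X=0) = 7/128 + 9/128 = 1/8
  P(X=1) = 35/128 + 45/128 = 5/8
  P(X=2) = 7/64 + 9/64 = 1/4
Marginal P(Y) (column sums):
  P(Y=0) = 7/128 + 35/128 + 7/64 = 7/16
  P(Y=1) = 9/128 + 45/128 + 9/64 = 9/16

H(X) = -[(1/8)·log₂(1/8) + (5/8)·log₂(5/8) + (1/4)·log₂(1/4)]
  = 0.3750 + 0.4238 + 0.5000
  = 1.2988 bits
H(Y) = -[(7/16)·log₂(7/16) + (9/16)·log₂(9/16)]
  = 0.5218 + 0.4669
  = 0.9887 bits
H(X,Y) = -[(7/128)·log₂(7/128) + (9/128)·log₂(9/128) + (35/128)·log₂(35/128) + (45/128)·log₂(45/128) + (7/64)·log₂(7/64) + (9/64)·log₂(9/64)]
  = 0.2293 + 0.2693 + 0.5115 + 0.5302 + 0.3492 + 0.3980
  = 2.2875 bits

I(X;Y) = H(X) + H(Y) - H(X,Y)
  = 1.2988 + 0.9887 - 2.2875
  = 0.0000 bits

I(S;T) = 0.3476 bits > I(X;Y) = 0.0000 bits, so (S, T) has the higher mutual information (stronger dependence).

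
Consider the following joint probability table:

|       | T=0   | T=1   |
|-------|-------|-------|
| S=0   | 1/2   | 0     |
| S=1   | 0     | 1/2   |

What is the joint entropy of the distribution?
H(S,T) = -Σ P(S,T) log₂ P(S,T), summed over the non-zero cells:
H(S,T) = -[(1/2)·log₂(1/2) + (1/2)·log₂(1/2)]
  = 0.5000 + 0.5000
  = 1.0000 bits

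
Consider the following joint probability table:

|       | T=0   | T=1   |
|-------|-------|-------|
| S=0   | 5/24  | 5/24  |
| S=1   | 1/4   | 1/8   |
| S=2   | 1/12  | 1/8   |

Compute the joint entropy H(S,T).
H(S,T) = -Σ P(S,T) log₂ P(S,T), summed over the non-zero cells:
H(S,T) = -[(5/24)·log₂(5/24) + (5/24)·log₂(5/24) + (1/4)·log₂(1/4) + (1/8)·log₂(1/8) + (1/12)·log₂(1/12) + (1/8)·log₂(1/8)]
  = 0.4715 + 0.4715 + 0.5000 + 0.3750 + 0.2987 + 0.3750
  = 2.4917 bits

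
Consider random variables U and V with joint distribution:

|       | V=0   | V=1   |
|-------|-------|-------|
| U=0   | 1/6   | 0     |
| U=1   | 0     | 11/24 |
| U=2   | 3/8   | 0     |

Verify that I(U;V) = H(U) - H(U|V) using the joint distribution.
Left side, from I(U;V) = H(U) + H(V) - H(U,V):
Marginal P(U) (row sums):
  P(U=0) = 1/6 + 0 = 1/6
  P(U=1) = 0 + 11/24 = 11/24
  P(U=2) = 3/8 + 0 = 3/8
Marginal P(V) (column sums):
  P(V=0) = 1/6 + 0 + 3/8 = 13/24
  P(V=1) = 0 + 11/24 + 0 = 11/24

H(U) = -[(1/6)·log₂(1/6) + (11/24)·log₂(11/24) + (3/8)·log₂(3/8)]
  = 0.4308 + 0.5159 + 0.5306
  = 1.4773 bits
H(V) = -[(13/24)·log₂(13/24) + (11/24)·log₂(11/24)]
  = 0.4791 + 0.5159
  = 0.9950 bits
H(U,V) = -[(1/6)·log₂(1/6) + (11/24)·log₂(11/24) + (3/8)·log₂(3/8)]
  = 0.4308 + 0.5159 + 0.5306
  = 1.4773 bits

I(U;V) = H(U) + H(V) - H(U,V)
  = 1.4773 + 0.9950 - 1.4773
  = 0.9950 bits

Right side, with H(U|V) computed directly from the conditional probabilities:
H(U|V) = -Σ P(U,V)·log₂ P(U|V), where P(U|V) = P(U,V) / P(V)
  (cells with P(U,V) = 0 contribute 0)
  (U=0,V=0): P(U|V) = (1/6)/(13/24) = 4/13;  -(1/6)·log₂(4/13) = 0.2834
  (U=1,V=1): P(U|V) = (11/24)/(11/24) = 1;  -(11/24)·log₂(1) = 0.0000
  (U=2,V=0): P(U|V) = (3/8)/(13/24) = 9/13;  -(3/8)·log₂(9/13) = 0.1989
H(U|V) = 0.2834 + 0.0000 + 0.1989
  = 0.4823 bits
H(U) - H(U|V) = 1.4773 - 0.4823 = 0.9950 bits

Both sides equal 0.9950 bits, so I(U;V) = H(U) - H(U|V) ✓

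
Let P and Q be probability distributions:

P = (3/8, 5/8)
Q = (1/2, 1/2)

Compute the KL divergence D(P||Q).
D(P||Q) = Σ P(i) log₂(P(i)/Q(i))
  i=0: (3/8) × log₂((3/8)/(1/2)) = (3/8) × log₂(3/4) = -0.1556
  i=1: (5/8) × log₂((5/8)/(1/2)) = (5/8) × log₂(5/4) = 0.2012
D(P||Q) = -0.1556 + 0.2012
  = 0.0456 bits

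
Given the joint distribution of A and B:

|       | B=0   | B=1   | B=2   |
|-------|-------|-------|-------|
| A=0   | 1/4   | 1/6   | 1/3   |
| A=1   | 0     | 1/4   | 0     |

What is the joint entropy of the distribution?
H(A,B) = -Σ P(A,B) log₂ P(A,B), summed over the non-zero cells:
H(A,B) = -[(1/4)·log₂(1/4) + (1/6)·log₂(1/6) + (1/3)·log₂(1/3) + (1/4)·log₂(1/4)]
  = 0.5000 + 0.4308 + 0.5283 + 0.5000
  = 1.9591 bits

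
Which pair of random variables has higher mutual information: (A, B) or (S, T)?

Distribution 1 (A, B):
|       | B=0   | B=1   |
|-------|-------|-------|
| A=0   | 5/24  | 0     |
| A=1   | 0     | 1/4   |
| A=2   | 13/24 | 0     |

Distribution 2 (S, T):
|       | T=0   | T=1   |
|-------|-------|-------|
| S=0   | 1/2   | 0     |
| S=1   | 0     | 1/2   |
Distribution 1 (A, B):
Marginal P(A) (row sums):
  P(A=0) = 5/24 + 0 = 5/24
  P(A=1) = 0 + 1/4 = 1/4
  P(A=2) = 13/24 + 0 = 13/24
Marginal P(B) (column sums):
  P(B=0) = 5/24 + 0 + 13/24 = 3/4
  P(B=1) = 0 + 1/4 + 0 = 1/4

H(A) = -[(5/24)·log₂(5/24) + (1/4)·log₂(1/4) + (13/24)·log₂(13/24)]
  = 0.4715 + 0.5000 + 0.4791
  = 1.4506 bits
H(B) = -[(3/4)·log₂(3/4) + (1/4)·log₂(1/4)]
  = 0.3113 + 0.5000
  = 0.8113 bits
H(A,B) = -[(5/24)·log₂(5/24) + (1/4)·log₂(1/4) + (13/24)·log₂(13/24)]
  = 0.4715 + 0.5000 + 0.4791
  = 1.4506 bits

I(A;B) = H(A) + H(B) - H(A,B)
  = 1.4506 + 0.8113 - 1.4506
  = 0.8113 bits

Distribution 2 (S, T):
Marginal P(S) (row sums):
  P(S=0) = 1/2 + 0 = 1/2
  P(S=1) = 0 + 1/2 = 1/2
Marginal P(T) (column sums):
  P(T=0) = 1/2 + 0 = 1/2
  P(T=1) = 0 + 1/2 = 1/2

H(S) = -[(1/2)·log₂(1/2) + (1/2)·log₂(1/2)]
  = 0.5000 + 0.5000
  = 1.0000 bits
H(T) = -[(1/2)·log₂(1/2) + (1/2)·log₂(1/2)]
  = 0.5000 + 0.5000
  = 1.0000 bits
H(S,T) = -[(1/2)·log₂(1/2) + (1/2)·log₂(1/2)]
  = 0.5000 + 0.5000
  = 1.0000 bits

I(S;T) = H(S) + H(T) - H(S,T)
  = 1.0000 + 1.0000 - 1.0000
  = 1.0000 bits

I(S;T) = 1.0000 bits > I(A;B) = 0.8113 bits, so (S, T) has the higher mutual information (stronger dependence).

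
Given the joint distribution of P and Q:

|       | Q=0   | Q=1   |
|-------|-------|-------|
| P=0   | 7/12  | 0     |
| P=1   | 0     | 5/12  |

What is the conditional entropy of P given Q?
Marginal P(Q) (column sums):
  P(Q=0) = 7/12 + 0 = 7/12
  P(Q=1) = 0 + 5/12 = 5/12

H(P|Q) = -Σ P(P,Q)·log₂ P(P|Q), where P(P|Q) = P(P,Q) / P(Q)
  (cells with P(P,Q) = 0 contribute 0)
  (P=0,Q=0): P(P|Q) = (7/12)/(7/12) = 1;  -(7/12)·log₂(1) = 0.0000
  (P=1,Q=1): P(P|Q) = (5/12)/(5/12) = 1;  -(5/12)·log₂(1) = 0.0000
H(P|Q) = 0.0000 + 0.0000
  = 0.0000 bits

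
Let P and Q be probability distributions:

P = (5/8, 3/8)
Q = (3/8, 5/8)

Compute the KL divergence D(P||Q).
D(P||Q) = Σ P(i) log₂(P(i)/Q(i))
  i=0: (5/8) × log₂((5/8)/(3/8)) = (5/8) × log₂(5/3) = 0.4606
  i=1: (3/8) × log₂((3/8)/(5/8)) = (3/8) × log₂(3/5) = -0.2764
D(P||Q) = 0.4606 - 0.2764
  = 0.1842 bits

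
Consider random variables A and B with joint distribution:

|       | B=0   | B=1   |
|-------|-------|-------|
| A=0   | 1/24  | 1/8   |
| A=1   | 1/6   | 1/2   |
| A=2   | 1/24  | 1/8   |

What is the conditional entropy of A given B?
Marginal P(B) (column sums):
  P(B=0) = 1/24 + 1/6 + 1/24 = 1/4
  P(B=1) = 1/8 + 1/2 + 1/8 = 3/4

H(A|B) = -Σ P(A,B)·log₂ P(A|B), where P(A|B) = P(A,B) / P(B)
  (A=0,B=0): P(A|B) = (1/24)/(1/4) = 1/6;  -(1/24)·log₂(1/6) = 0.1077
  (A=0,B=1): P(A|B) = (1/8)/(3/4) = 1/6;  -(1/8)·log₂(1/6) = 0.3231
  (A=1,B=0): P(A|B) = (1/6)/(1/4) = 2/3;  -(1/6)·log₂(2/3) = 0.0975
  (A=1,B=1): P(A|B) = (1/2)/(3/4) = 2/3;  -(1/2)·log₂(2/3) = 0.2925
  (A=2,B=0): P(A|B) = (1/24)/(1/4) = 1/6;  -(1/24)·log₂(1/6) = 0.1077
  (A=2,B=1): P(A|B) = (1/8)/(3/4) = 1/6;  -(1/8)·log₂(1/6) = 0.3231
H(A|B) = 0.1077 + 0.3231 + 0.0975 + 0.2925 + 0.1077 + 0.3231
  = 1.2516 bits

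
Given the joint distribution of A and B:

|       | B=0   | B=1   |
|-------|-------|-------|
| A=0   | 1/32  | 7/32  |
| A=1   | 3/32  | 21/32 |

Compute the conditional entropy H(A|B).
Marginal P(B) (column sums):
  P(B=0) = 1/32 + 3/32 = 1/8
  P(B=1) = 7/32 + 21/32 = 7/8

H(A|B) = -Σ P(A,B)·log₂ P(A|B), where P(A|B) = P(A,B) / P(B)
  (A=0,B=0): P(A|B) = (1/32)/(1/8) = 1/4;  -(1/32)·log₂(1/4) = 0.0625
  (A=0,B=1): P(A|B) = (7/32)/(7/8) = 1/4;  -(7/32)·log₂(1/4) = 0.4375
  (A=1,B=0): P(A|B) = (3/32)/(1/8) = 3/4;  -(3/32)·log₂(3/4) = 0.0389
  (A=1,B=1): P(A|B) = (21/32)/(7/8) = 3/4;  -(21/32)·log₂(3/4) = 0.2724
H(A|B) = 0.0625 + 0.4375 + 0.0389 + 0.2724
  = 0.8113 bits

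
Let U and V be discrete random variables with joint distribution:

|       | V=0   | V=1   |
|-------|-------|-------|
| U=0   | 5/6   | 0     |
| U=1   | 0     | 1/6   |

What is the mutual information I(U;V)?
Marginal P(U) (row sums):
  P(U=0) = 5/6 + 0 = 5/6
  P(U=1) = 0 + 1/6 = 1/6
Marginal P(V) (column sums):
  P(V=0) = 5/6 + 0 = 5/6
  P(V=1) = 0 + 1/6 = 1/6

H(U) = -[(5/6)·log₂(5/6) + (1/6)·log₂(1/6)]
  = 0.2192 + 0.4308
  = 0.6500 bits
H(V) = -[(5/6)·log₂(5/6) + (1/6)·log₂(1/6)]
  = 0.2192 + 0.4308
  = 0.6500 bits
H(U,V) = -[(5/6)·log₂(5/6) + (1/6)·log₂(1/6)]
  = 0.2192 + 0.4308
  = 0.6500 bits

I(U;V) = H(U) + H(V) - H(U,V)
  = 0.6500 + 0.6500 - 0.6500
  = 0.6500 bits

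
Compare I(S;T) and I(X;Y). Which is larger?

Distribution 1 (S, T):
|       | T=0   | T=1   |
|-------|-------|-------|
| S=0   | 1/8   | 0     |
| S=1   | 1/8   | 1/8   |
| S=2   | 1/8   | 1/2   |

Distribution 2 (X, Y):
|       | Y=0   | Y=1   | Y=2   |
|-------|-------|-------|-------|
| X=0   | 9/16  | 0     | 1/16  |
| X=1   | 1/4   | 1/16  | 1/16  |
Distribution 1 (S, T):
Marginal P(S) (row sums):
  P(S=0) = 1/8 + 0 = 1/8
  P(S=1) = 1/8 + 1/8 = 1/4
  P(S=2) = 1/8 + 1/2 = 5/8
Marginal P(T) (column sums):
  P(T=0) = 1/8 + 1/8 + 1/8 = 3/8
  P(T=1) = 0 + 1/8 + 1/2 = 5/8

H(S) = -[(1/8)·log₂(1/8) + (1/4)·log₂(1/4) + (5/8)·log₂(5/8)]
  = 0.3750 + 0.5000 + 0.4238
  = 1.2988 bits
H(T) = -[(3/8)·log₂(3/8) + (5/8)·log₂(5/8)]
  = 0.5306 + 0.4238
  = 0.9544 bits
H(S,T) = -[(1/8)·log₂(1/8) + (1/8)·log₂(1/8) + (1/8)·log₂(1/8) + (1/8)·log₂(1/8) + (1/2)·log₂(1/2)]
  = 0.3750 + 0.3750 + 0.3750 + 0.3750 + 0.5000
  = 2.0000 bits

I(S;T) = H(S) + H(T) - H(S,T)
  = 1.2988 + 0.9544 - 2.0000
  = 0.2532 bits

Distribution 2 (X, Y):
Marginal P(X) (row sums):
  P(X=0) = 9/16 + 0 + 1/16 = 5/8
  P(X=1) = 1/4 + 1/16 + 1/16 = 3/8
Marginal P(Y) (column sums):
  P(Y=0) = 9/16 + 1/4 = 13/16
  P(Y=1) = 0 + 1/16 = 1/16
  P(Y=2) = 1/16 + 1/16 = 1/8

H(X) = -[(5/8)·log₂(5/8) + (3/8)·log₂(3/8)]
  = 0.4238 + 0.5306
  = 0.9544 bits
H(Y) = -[(13/16)·log₂(13/16) + (1/16)·log₂(1/16) + (1/8)·log₂(1/8)]
  = 0.2434 + 0.2500 + 0.3750
  = 0.8684 bits
H(X,Y) = -[(9/16)·log₂(9/16) + (1/16)·log₂(1/16) + (1/4)·log₂(1/4) + (1/16)·log₂(1/16) + (1/16)·log₂(1/16)]
  = 0.4669 + 0.2500 + 0.5000 + 0.2500 + 0.2500
  = 1.7169 bits

I(X;Y) = H(X) + H(Y) - H(X,Y)
  = 0.9544 + 0.8684 - 1.7169
  = 0.1059 bits

I(S;T) = 0.2532 bits > I(X;Y) = 0.1059 bits, so (S, T) has the higher mutual information (stronger dependence).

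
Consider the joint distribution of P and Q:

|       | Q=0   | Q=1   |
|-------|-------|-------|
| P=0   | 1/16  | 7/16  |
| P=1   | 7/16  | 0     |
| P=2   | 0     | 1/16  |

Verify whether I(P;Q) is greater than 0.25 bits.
Marginal P(P) (row sums):
  P(P=0) = 1/16 + 7/16 = 1/2
  P(P=1) = 7/16 + 0 = 7/16
  P(P=2) = 0 + 1/16 = 1/16
Marginal P(Q) (column sums):
  P(Q=0) = 1/16 + 7/16 + 0 = 1/2
  P(Q=1) = 7/16 + 0 + 1/16 = 1/2

H(P) = -[(1/2)·log₂(1/2) + (7/16)·log₂(7/16) + (1/16)·log₂(1/16)]
  = 0.5000 + 0.5218 + 0.2500
  = 1.2718 bits
H(Q) = -[(1/2)·log₂(1/2) + (1/2)·log₂(1/2)]
  = 0.5000 + 0.5000
  = 1.0000 bits
H(P,Q) = -[(1/16)·log₂(1/16) + (7/16)·log₂(7/16) + (7/16)·log₂(7/16) + (1/16)·log₂(1/16)]
  = 0.2500 + 0.5218 + 0.5218 + 0.2500
  = 1.5436 bits

I(P;Q) = H(P) + H(Q) - H(P,Q)
  = 1.2718 + 1.0000 - 1.5436
  = 0.7282 bits

Yes. I(P;Q) = 0.7282 bits, which is > 0.25 bits.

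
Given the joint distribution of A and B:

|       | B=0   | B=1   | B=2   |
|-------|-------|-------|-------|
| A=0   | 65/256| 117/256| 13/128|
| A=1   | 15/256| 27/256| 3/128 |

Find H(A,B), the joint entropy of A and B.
H(A,B) = -Σ P(A,B) log₂ P(A,B), summed over the non-zero cells:
H(A,B) = -[(65/256)·log₂(65/256) + (117/256)·log₂(117/256) + (13/128)·log₂(13/128) + (15/256)·log₂(15/256) + (27/256)·log₂(27/256) + (3/128)·log₂(3/128)]
  = 0.5021 + 0.5163 + 0.3351 + 0.2398 + 0.3423 + 0.1269
  = 2.0625 bits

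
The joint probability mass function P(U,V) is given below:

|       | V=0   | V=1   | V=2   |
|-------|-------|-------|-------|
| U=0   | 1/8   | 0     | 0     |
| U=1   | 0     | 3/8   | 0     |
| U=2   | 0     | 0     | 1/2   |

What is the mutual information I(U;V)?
Marginal P(U) (row sums):
  P(U=0) = 1/8 + 0 + 0 = 1/8
  P(U=1) = 0 + 3/8 + 0 = 3/8
  P(U=2) = 0 + 0 + 1/2 = 1/2
Marginal P(V) (column sums):
  P(V=0) = 1/8 + 0 + 0 = 1/8
  P(V=1) = 0 + 3/8 + 0 = 3/8
  P(V=2) = 0 + 0 + 1/2 = 1/2

H(U) = -[(1/8)·log₂(1/8) + (3/8)·log₂(3/8) + (1/2)·log₂(1/2)]
  = 0.3750 + 0.5306 + 0.5000
  = 1.4056 bits
H(V) = -[(1/8)·log₂(1/8) + (3/8)·log₂(3/8) + (1/2)·log₂(1/2)]
  = 0.3750 + 0.5306 + 0.5000
  = 1.4056 bits
H(U,V) = -[(1/8)·log₂(1/8) + (3/8)·log₂(3/8) + (1/2)·log₂(1/2)]
  = 0.3750 + 0.5306 + 0.5000
  = 1.4056 bits

I(U;V) = H(U) + H(V) - H(U,V)
  = 1.4056 + 1.4056 - 1.4056
  = 1.4056 bits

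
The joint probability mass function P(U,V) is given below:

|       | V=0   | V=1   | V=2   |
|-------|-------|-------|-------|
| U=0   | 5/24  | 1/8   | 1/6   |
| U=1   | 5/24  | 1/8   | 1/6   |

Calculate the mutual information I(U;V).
Marginal P(U) (row sums):
  P(U=0) = 5/24 + 1/8 + 1/6 = 1/2
  P(U=1) = 5/24 + 1/8 + 1/6 = 1/2
Marginal P(V) (column sums):
  P(V=0) = 5/24 + 5/24 = 5/12
  P(V=1) = 1/8 + 1/8 = 1/4
  P(V=2) = 1/6 + 1/6 = 1/3

H(U) = -[(1/2)·log₂(1/2) + (1/2)·log₂(1/2)]
  = 0.5000 + 0.5000
  = 1.0000 bits
H(V) = -[(5/12)·log₂(5/12) + (1/4)·log₂(1/4) + (1/3)·log₂(1/3)]
  = 0.5263 + 0.5000 + 0.5283
  = 1.5546 bits
H(U,V) = -[(5/24)·log₂(5/24) + (1/8)·log₂(1/8) + (1/6)·log₂(1/6) + (5/24)·log₂(5/24) + (1/8)·log₂(1/8) + (1/6)·log₂(1/6)]
  = 0.4715 + 0.3750 + 0.4308 + 0.4715 + 0.3750 + 0.4308
  = 2.5546 bits

I(U;V) = H(U) + H(V) - H(U,V)
  = 1.0000 + 1.5546 - 2.5546
  = 0.0000 bits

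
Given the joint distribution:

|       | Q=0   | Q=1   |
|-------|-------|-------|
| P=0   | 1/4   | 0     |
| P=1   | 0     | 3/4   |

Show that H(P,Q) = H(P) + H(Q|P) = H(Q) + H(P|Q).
Marginal P(P) (row sums):
  P(P=0) = 1/4 + 0 = 1/4
  P(P=1) = 0 + 3/4 = 3/4
Marginal P(Q) (column sums):
  P(Q=0) = 1/4 + 0 = 1/4
  P(Q=1) = 0 + 3/4 = 3/4

Decomposition 1: H(P) + H(Q|P)
H(P) = -[(1/4)·log₂(1/4) + (3/4)·log₂(3/4)]
  = 0.5000 + 0.3113
  = 0.8113 bits
H(Q|P) = -Σ P(P,Q)·log₂ P(Q|P), where P(Q|P) = P(P,Q) / P(P)
  (cells with P(P,Q) = 0 contribute 0)
  (P=0,Q=0): P(Q|P) = (1/4)/(1/4) = 1;  -(1/4)·log₂(1) = 0.0000
  (P=1,Q=1): P(Q|P) = (3/4)/(3/4) = 1;  -(3/4)·log₂(1) = 0.0000
H(Q|P) = 0.0000 + 0.0000
  = 0.0000 bits
H(P) + H(Q|P) = 0.8113 + 0.0000 = 0.8113 bits

Decomposition 2: H(Q) + H(P|Q)
H(Q) = -[(1/4)·log₂(1/4) + (3/4)·log₂(3/4)]
  = 0.5000 + 0.3113
  = 0.8113 bits
H(P|Q) = -Σ P(P,Q)·log₂ P(P|Q), where P(P|Q) = P(P,Q) / P(Q)
  (cells with P(P,Q) = 0 contribute 0)
  (P=0,Q=0): P(P|Q) = (1/4)/(1/4) = 1;  -(1/4)·log₂(1) = 0.0000
  (P=1,Q=1): P(P|Q) = (3/4)/(3/4) = 1;  -(3/4)·log₂(1) = 0.0000
H(P|Q) = 0.0000 + 0.0000
  = 0.0000 bits
H(Q) + H(P|Q) = 0.8113 + 0.0000 = 0.8113 bits

Direct computation of the joint entropy:
H(P,Q) = -[(1/4)·log₂(1/4) + (3/4)·log₂(3/4)]
  = 0.5000 + 0.3113
  = 0.8113 bits

All three agree: H(P,Q) = 0.8113 bits ✓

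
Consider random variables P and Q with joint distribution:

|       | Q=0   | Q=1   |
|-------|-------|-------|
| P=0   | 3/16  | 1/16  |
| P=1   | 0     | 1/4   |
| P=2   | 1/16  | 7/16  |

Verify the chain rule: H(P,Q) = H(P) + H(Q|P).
Left side:
H(P,Q) = -[(3/16)·log₂(3/16) + (1/16)·log₂(1/16) + (1/4)·log₂(1/4) + (1/16)·log₂(1/16) + (7/16)·log₂(7/16)]
  = 0.4528 + 0.2500 + 0.5000 + 0.2500 + 0.5218
  = 1.9746 bits

Right side:
Marginal P(P) (row sums):
  P(P=0) = 3/16 + 1/16 = 1/4
  P(P=1) = 0 + 1/4 = 1/4
  P(P=2) = 1/16 + 7/16 = 1/2
H(P) = -[(1/4)·log₂(1/4) + (1/4)·log₂(1/4) + (1/2)·log₂(1/2)]
  = 0.5000 + 0.5000 + 0.5000
  = 1.5000 bits
H(Q|P) = -Σ P(P,Q)·log₂ P(Q|P), where P(Q|P) = P(P,Q) / P(P)
  (cells with P(P,Q) = 0 contribute 0)
  (P=0,Q=0): P(Q|P) = (3/16)/(1/4) = 3/4;  -(3/16)·log₂(3/4) = 0.0778
  (P=0,Q=1): P(Q|P) = (1/16)/(1/4) = 1/4;  -(1/16)·log₂(1/4) = 0.1250
  (P=1,Q=1): P(Q|P) = (1/4)/(1/4) = 1;  -(1/4)·log₂(1) = 0.0000
  (P=2,Q=0): P(Q|P) = (1/16)/(1/2) = 1/8;  -(1/16)·log₂(1/8) = 0.1875
  (P=2,Q=1): P(Q|P) = (7/16)/(1/2) = 7/8;  -(7/16)·log₂(7/8) = 0.0843
H(Q|P) = 0.0778 + 0.1250 + 0.0000 + 0.1875 + 0.0843
  = 0.4746 bits
H(P) + H(Q|P) = 1.5000 + 0.4746 = 1.9746 bits

Both sides equal 1.9746 bits, so the chain rule holds ✓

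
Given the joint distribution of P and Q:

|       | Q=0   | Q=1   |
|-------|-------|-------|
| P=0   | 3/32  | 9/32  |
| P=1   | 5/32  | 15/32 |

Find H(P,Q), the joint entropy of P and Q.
H(P,Q) = -Σ P(P,Q) log₂ P(P,Q), summed over the non-zero cells:
H(P,Q) = -[(3/32)·log₂(3/32) + (9/32)·log₂(9/32) + (5/32)·log₂(5/32) + (15/32)·log₂(15/32)]
  = 0.3202 + 0.5147 + 0.4184 + 0.5124
  = 1.7657 bits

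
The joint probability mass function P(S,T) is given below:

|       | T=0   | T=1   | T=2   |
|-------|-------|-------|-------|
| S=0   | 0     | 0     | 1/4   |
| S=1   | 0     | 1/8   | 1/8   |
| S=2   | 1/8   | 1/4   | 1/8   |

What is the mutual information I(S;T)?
Marginal P(S) (row sums):
  P(S=0) = 0 + 0 + 1/4 = 1/4
  P(S=1) = 0 + 1/8 + 1/8 = 1/4
  P(S=2) = 1/8 + 1/4 + 1/8 = 1/2
Marginal P(T) (column sums):
  P(T=0) = 0 + 0 + 1/8 = 1/8
  P(T=1) = 0 + 1/8 + 1/4 = 3/8
  P(T=2) = 1/4 + 1/8 + 1/8 = 1/2

H(S) = -[(1/4)·log₂(1/4) + (1/4)·log₂(1/4) + (1/2)·log₂(1/2)]
  = 0.5000 + 0.5000 + 0.5000
  = 1.5000 bits
H(T) = -[(1/8)·log₂(1/8) + (3/8)·log₂(3/8) + (1/2)·log₂(1/2)]
  = 0.3750 + 0.5306 + 0.5000
  = 1.4056 bits
H(S,T) = -[(1/4)·log₂(1/4) + (1/8)·log₂(1/8) + (1/8)·log₂(1/8) + (1/8)·log₂(1/8) + (1/4)·log₂(1/4) + (1/8)·log₂(1/8)]
  = 0.5000 + 0.3750 + 0.3750 + 0.3750 + 0.5000 + 0.3750
  = 2.5000 bits

I(S;T) = H(S) + H(T) - H(S,T)
  = 1.5000 + 1.4056 - 2.5000
  = 0.4056 bits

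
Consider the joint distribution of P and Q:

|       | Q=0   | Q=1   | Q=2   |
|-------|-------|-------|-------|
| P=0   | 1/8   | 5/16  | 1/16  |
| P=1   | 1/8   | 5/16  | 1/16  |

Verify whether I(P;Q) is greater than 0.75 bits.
Marginal P(P) (row sums):
  P(P=0) = 1/8 + 5/16 + 1/16 = 1/2
  P(P=1) = 1/8 + 5/16 + 1/16 = 1/2
Marginal P(Q) (column sums):
  P(Q=0) = 1/8 + 1/8 = 1/4
  P(Q=1) = 5/16 + 5/16 = 5/8
  P(Q=2) = 1/16 + 1/16 = 1/8

H(P) = -[(1/2)·log₂(1/2) + (1/2)·log₂(1/2)]
  = 0.5000 + 0.5000
  = 1.0000 bits
H(Q) = -[(1/4)·log₂(1/4) + (5/8)·log₂(5/8) + (1/8)·log₂(1/8)]
  = 0.5000 + 0.4238 + 0.3750
  = 1.2988 bits
H(P,Q) = -[(1/8)·log₂(1/8) + (5/16)·log₂(5/16) + (1/16)·log₂(1/16) + (1/8)·log₂(1/8) + (5/16)·log₂(5/16) + (1/16)·log₂(1/16)]
  = 0.3750 + 0.5244 + 0.2500 + 0.3750 + 0.5244 + 0.2500
  = 2.2988 bits

I(P;Q) = H(P) + H(Q) - H(P,Q)
  = 1.0000 + 1.2988 - 2.2988
  = 0.0000 bits

No. I(P;Q) = 0.0000 bits, which is ≤ 0.75 bits.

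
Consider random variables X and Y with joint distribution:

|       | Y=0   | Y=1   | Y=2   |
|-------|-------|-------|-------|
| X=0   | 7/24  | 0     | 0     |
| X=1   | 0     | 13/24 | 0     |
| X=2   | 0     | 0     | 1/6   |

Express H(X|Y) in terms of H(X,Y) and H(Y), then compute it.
H(X|Y) = H(X,Y) - H(Y)

Marginal P(Y) (column sums):
  P(Y=0) = 7/24 + 0 + 0 = 7/24
  P(Y=1) = 0 + 13/24 + 0 = 13/24
  P(Y=2) = 0 + 0 + 1/6 = 1/6

H(X,Y) = -[(7/24)·log₂(7/24) + (13/24)·log₂(13/24) + (1/6)·log₂(1/6)]
  = 0.5185 + 0.4791 + 0.4308
  = 1.4284 bits
H(Y) = -[(7/24)·log₂(7/24) + (13/24)·log₂(13/24) + (1/6)·log₂(1/6)]
  = 0.5185 + 0.4791 + 0.4308
  = 1.4284 bits

H(X|Y) = 1.4284 - 1.4284 = 0.0000 bits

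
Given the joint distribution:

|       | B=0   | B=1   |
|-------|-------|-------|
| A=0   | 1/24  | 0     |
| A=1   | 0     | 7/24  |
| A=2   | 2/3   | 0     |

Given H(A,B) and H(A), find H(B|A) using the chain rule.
From the chain rule: H(A,B) = H(A) + H(B|A)
Therefore: H(B|A) = H(A,B) - H(A)

H(A,B) = -[(1/24)·log₂(1/24) + (7/24)·log₂(7/24) + (2/3)·log₂(2/3)]
  = 0.1910 + 0.5185 + 0.3900
  = 1.0995 bits
Marginal P(A) (row sums):
  P(A=0) = 1/24 + 0 = 1/24
  P(A=1) = 0 + 7/24 = 7/24
  P(A=2) = 2/3 + 0 = 2/3
H(A) = -[(1/24)·log₂(1/24) + (7/24)·log₂(7/24) + (2/3)·log₂(2/3)]
  = 0.1910 + 0.5185 + 0.3900
  = 1.0995 bits

H(B|A) = 1.0995 - 1.0995 = 0.0000 bits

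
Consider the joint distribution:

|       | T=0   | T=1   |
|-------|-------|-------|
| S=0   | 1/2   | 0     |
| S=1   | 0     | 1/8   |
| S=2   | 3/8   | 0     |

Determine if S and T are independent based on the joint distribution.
Marginal P(S) (row sums):
  P(S=0) = 1/2 + 0 = 1/2
  P(S=1) = 0 + 1/8 = 1/8
  P(S=2) = 3/8 + 0 = 3/8
Marginal P(T) (column sums):
  P(T=0) = 1/2 + 0 + 3/8 = 7/8
  P(T=1) = 0 + 1/8 + 0 = 1/8

S and T are independent iff P(S=i,T=j) = P(S=i)·P(T=j) for every cell.
  P(S=0)·P(T=0) = 1/2 × 7/8 = 7/16, but P(S=0,T=0) = 1/2 ✗

No, S and T are not independent. Quantitatively, I(S;T) > 0:

H(S) = -[(1/2)·log₂(1/2) + (1/8)·log₂(1/8) + (3/8)·log₂(3/8)]
  = 0.5000 + 0.3750 + 0.5306
  = 1.4056 bits
H(T) = -[(7/8)·log₂(7/8) + (1/8)·log₂(1/8)]
  = 0.1686 + 0.3750
  = 0.5436 bits
H(S,T) = -[(1/2)·log₂(1/2) + (1/8)·log₂(1/8) + (3/8)·log₂(3/8)]
  = 0.5000 + 0.3750 + 0.5306
  = 1.4056 bits
I(S;T) = H(S) + H(T) - H(S,T) = 1.4056 + 0.5436 - 1.4056 = 0.5436 bits > 0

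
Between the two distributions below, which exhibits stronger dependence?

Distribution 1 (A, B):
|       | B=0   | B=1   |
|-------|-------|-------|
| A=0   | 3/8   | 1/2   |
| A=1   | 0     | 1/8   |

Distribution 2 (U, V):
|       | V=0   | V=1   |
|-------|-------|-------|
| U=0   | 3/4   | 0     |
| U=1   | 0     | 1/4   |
Distribution 1 (A, B):
Marginal P(A) (row sums):
  P(A=0) = 3/8 + 1/2 = 7/8
  P(A=1) = 0 + 1/8 = 1/8
Marginal P(B) (column sums):
  P(B=0) = 3/8 + 0 = 3/8
  P(B=1) = 1/2 + 1/8 = 5/8

H(A) = -[(7/8)·log₂(7/8) + (1/8)·log₂(1/8)]
  = 0.1686 + 0.3750
  = 0.5436 bits
H(B) = -[(3/8)·log₂(3/8) + (5/8)·log₂(5/8)]
  = 0.5306 + 0.4238
  = 0.9544 bits
H(A,B) = -[(3/8)·log₂(3/8) + (1/2)·log₂(1/2) + (1/8)·log₂(1/8)]
  = 0.5306 + 0.5000 + 0.3750
  = 1.4056 bits

I(A;B) = H(A) + H(B) - H(A,B)
  = 0.5436 + 0.9544 - 1.4056
  = 0.0924 bits

Distribution 2 (U, V):
Marginal P(U) (row sums):
  P(U=0) = 3/4 + 0 = 3/4
  P(U=1) = 0 + 1/4 = 1/4
Marginal P(V) (column sums):
  P(V=0) = 3/4 + 0 = 3/4
  P(V=1) = 0 + 1/4 = 1/4

H(U) = -[(3/4)·log₂(3/4) + (1/4)·log₂(1/4)]
  = 0.3113 + 0.5000
  = 0.8113 bits
H(V) = -[(3/4)·log₂(3/4) + (1/4)·log₂(1/4)]
  = 0.3113 + 0.5000
  = 0.8113 bits
H(U,V) = -[(3/4)·log₂(3/4) + (1/4)·log₂(1/4)]
  = 0.3113 + 0.5000
  = 0.8113 bits

I(U;V) = H(U) + H(V) - H(U,V)
  = 0.8113 + 0.8113 - 0.8113
  = 0.8113 bits

I(U;V) = 0.8113 bits > I(A;B) = 0.0924 bits, so (U, V) has the higher mutual information (stronger dependence).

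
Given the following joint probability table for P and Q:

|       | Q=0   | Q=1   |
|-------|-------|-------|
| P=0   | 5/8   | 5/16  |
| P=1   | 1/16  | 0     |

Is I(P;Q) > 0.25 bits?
Marginal P(P) (row sums):
  P(P=0) = 5/8 + 5/16 = 15/16
  P(P=1) = 1/16 + 0 = 1/16
Marginal P(Q) (column sums):
  P(Q=0) = 5/8 + 1/16 = 11/16
  P(Q=1) = 5/16 + 0 = 5/16

H(P) = -[(15/16)·log₂(15/16) + (1/16)·log₂(1/16)]
  = 0.0873 + 0.2500
  = 0.3373 bits
H(Q) = -[(11/16)·log₂(11/16) + (5/16)·log₂(5/16)]
  = 0.3716 + 0.5244
  = 0.8960 bits
H(P,Q) = -[(5/8)·log₂(5/8) + (5/16)·log₂(5/16) + (1/16)·log₂(1/16)]
  = 0.4238 + 0.5244 + 0.2500
  = 1.1982 bits

I(P;Q) = H(P) + H(Q) - H(P,Q)
  = 0.3373 + 0.8960 - 1.1982
  = 0.0351 bits

No. I(P;Q) = 0.0351 bits, which is ≤ 0.25 bits.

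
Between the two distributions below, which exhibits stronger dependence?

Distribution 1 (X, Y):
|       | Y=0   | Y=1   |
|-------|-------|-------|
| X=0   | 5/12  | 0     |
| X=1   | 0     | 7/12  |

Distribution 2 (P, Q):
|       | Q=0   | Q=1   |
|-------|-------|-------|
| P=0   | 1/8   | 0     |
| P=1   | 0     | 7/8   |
Distribution 1 (X, Y):
Marginal P(X) (row sums):
  P(X=0) = 5/12 + 0 = 5/12
  P(X=1) = 0 + 7/12 = 7/12
Marginal P(Y) (column sums):
  P(Y=0) = 5/12 + 0 = 5/12
  P(Y=1) = 0 + 7/12 = 7/12

H(X) = -[(5/12)·log₂(5/12) + (7/12)·log₂(7/12)]
  = 0.5263 + 0.4536
  = 0.9799 bits
H(Y) = -[(5/12)·log₂(5/12) + (7/12)·log₂(7/12)]
  = 0.5263 + 0.4536
  = 0.9799 bits
H(X,Y) = -[(5/12)·log₂(5/12) + (7/12)·log₂(7/12)]
  = 0.5263 + 0.4536
  = 0.9799 bits

I(X;Y) = H(X) + H(Y) - H(X,Y)
  = 0.9799 + 0.9799 - 0.9799
  = 0.9799 bits

Distribution 2 (P, Q):
Marginal P(P) (row sums):
  P(P=0) = 1/8 + 0 = 1/8
  P(P=1) = 0 + 7/8 = 7/8
Marginal P(Q) (column sums):
  P(Q=0) = 1/8 + 0 = 1/8
  P(Q=1) = 0 + 7/8 = 7/8

H(P) = -[(1/8)·log₂(1/8) + (7/8)·log₂(7/8)]
  = 0.3750 + 0.1686
  = 0.5436 bits
H(Q) = -[(1/8)·log₂(1/8) + (7/8)·log₂(7/8)]
  = 0.3750 + 0.1686
  = 0.5436 bits
H(P,Q) = -[(1/8)·log₂(1/8) + (7/8)·log₂(7/8)]
  = 0.3750 + 0.1686
  = 0.5436 bits

I(P;Q) = H(P) + H(Q) - H(P,Q)
  = 0.5436 + 0.5436 - 0.5436
  = 0.5436 bits

I(X;Y) = 0.9799 bits > I(P;Q) = 0.5436 bits, so (X, Y) has the higher mutual information (stronger dependence).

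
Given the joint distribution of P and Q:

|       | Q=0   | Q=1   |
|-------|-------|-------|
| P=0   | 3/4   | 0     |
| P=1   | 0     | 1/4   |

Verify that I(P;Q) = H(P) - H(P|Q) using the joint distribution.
Left side, from I(P;Q) = H(P) + H(Q) - H(P,Q):
Marginal P(P) (row sums):
  P(P=0) = 3/4 + 0 = 3/4
  P(P=1) = 0 + 1/4 = 1/4
Marginal P(Q) (column sums):
  P(Q=0) = 3/4 + 0 = 3/4
  P(Q=1) = 0 + 1/4 = 1/4

H(P) = -[(3/4)·log₂(3/4) + (1/4)·log₂(1/4)]
  = 0.3113 + 0.5000
  = 0.8113 bits
H(Q) = -[(3/4)·log₂(3/4) + (1/4)·log₂(1/4)]
  = 0.3113 + 0.5000
  = 0.8113 bits
H(P,Q) = -[(3/4)·log₂(3/4) + (1/4)·log₂(1/4)]
  = 0.3113 + 0.5000
  = 0.8113 bits

I(P;Q) = H(P) + H(Q) - H(P,Q)
  = 0.8113 + 0.8113 - 0.8113
  = 0.8113 bits

Right side, with H(P|Q) computed directly from the conditional probabilities:
H(P|Q) = -Σ P(P,Q)·log₂ P(P|Q), where P(P|Q) = P(P,Q) / P(Q)
  (cells with P(P,Q) = 0 contribute 0)
  (P=0,Q=0): P(P|Q) = (3/4)/(3/4) = 1;  -(3/4)·log₂(1) = 0.0000
  (P=1,Q=1): P(P|Q) = (1/4)/(1/4) = 1;  -(1/4)·log₂(1) = 0.0000
H(P|Q) = 0.0000 + 0.0000
  = 0.0000 bits
H(P) - H(P|Q) = 0.8113 - 0.0000 = 0.8113 bits

Both sides equal 0.8113 bits, so I(P;Q) = H(P) - H(P|Q) ✓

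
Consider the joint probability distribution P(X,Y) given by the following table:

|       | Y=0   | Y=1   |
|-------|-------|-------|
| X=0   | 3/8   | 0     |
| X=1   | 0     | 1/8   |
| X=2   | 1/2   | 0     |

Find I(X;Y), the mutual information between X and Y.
Marginal P(X) (row sums):
  P(X=0) = 3/8 + 0 = 3/8
  P(X=1) = 0 + 1/8 = 1/8
  P(X=2) = 1/2 + 0 = 1/2
Marginal P(Y) (column sums):
  P(Y=0) = 3/8 + 0 + 1/2 = 7/8
  P(Y=1) = 0 + 1/8 + 0 = 1/8

H(X) = -[(3/8)·log₂(3/8) + (1/8)·log₂(1/8) + (1/2)·log₂(1/2)]
  = 0.5306 + 0.3750 + 0.5000
  = 1.4056 bits
H(Y) = -[(7/8)·log₂(7/8) + (1/8)·log₂(1/8)]
  = 0.1686 + 0.3750
  = 0.5436 bits
H(X,Y) = -[(3/8)·log₂(3/8) + (1/8)·log₂(1/8) + (1/2)·log₂(1/2)]
  = 0.5306 + 0.3750 + 0.5000
  = 1.4056 bits

I(X;Y) = H(X) + H(Y) - H(X,Y)
  = 1.4056 + 0.5436 - 1.4056
  = 0.5436 bits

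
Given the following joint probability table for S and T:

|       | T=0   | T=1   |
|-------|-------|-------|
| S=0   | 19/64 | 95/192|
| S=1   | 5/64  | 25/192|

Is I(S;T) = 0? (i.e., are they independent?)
Marginal P(S) (row sums):
  P(S=0) = 19/64 + 95/192 = 19/24
  P(S=1) = 5/64 + 25/192 = 5/24
Marginal P(T) (column sums):
  P(T=0) = 19/64 + 5/64 = 3/8
  P(T=1) = 95/192 + 25/192 = 5/8

S and T are independent iff P(S=i,T=j) = P(S=i)·P(T=j) for every cell.
  P(S=0)·P(T=0) = 19/24 × 3/8 = 19/64 = P(S=0,T=0) ✓
  P(S=0)·P(T=1) = 19/24 × 5/8 = 95/192 = P(S=0,T=1) ✓
  P(S=1)·P(T=0) = 5/24 × 3/8 = 5/64 = P(S=1,T=0) ✓
  P(S=1)·P(T=1) = 5/24 × 5/8 = 25/192 = P(S=1,T=1) ✓

Yes, S and T are independent: every cell factors, so I(S;T) = 0 bits.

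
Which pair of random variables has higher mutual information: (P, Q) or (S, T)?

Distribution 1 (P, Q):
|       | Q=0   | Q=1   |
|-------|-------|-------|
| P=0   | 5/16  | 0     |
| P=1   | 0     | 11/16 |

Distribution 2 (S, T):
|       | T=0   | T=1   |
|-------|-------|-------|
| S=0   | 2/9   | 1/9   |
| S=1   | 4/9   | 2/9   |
Distribution 1 (P, Q):
Marginal P(P) (row sums):
  P(P=0) = 5/16 + 0 = 5/16
  P(P=1) = 0 + 11/16 = 11/16
Marginal P(Q) (column sums):
  P(Q=0) = 5/16 + 0 = 5/16
  P(Q=1) = 0 + 11/16 = 11/16

H(P) = -[(5/16)·log₂(5/16) + (11/16)·log₂(11/16)]
  = 0.5244 + 0.3716
  = 0.8960 bits
H(Q) = -[(5/16)·log₂(5/16) + (11/16)·log₂(11/16)]
  = 0.5244 + 0.3716
  = 0.8960 bits
H(P,Q) = -[(5/16)·log₂(5/16) + (11/16)·log₂(11/16)]
  = 0.5244 + 0.3716
  = 0.8960 bits

I(P;Q) = H(P) + H(Q) - H(P,Q)
  = 0.8960 + 0.8960 - 0.8960
  = 0.8960 bits

Distribution 2 (S, T):
Marginal P(S) (row sums):
  P(S=0) = 2/9 + 1/9 = 1/3
  P(S=1) = 4/9 + 2/9 = 2/3
Marginal P(T) (column sums):
  P(T=0) = 2/9 + 4/9 = 2/3
  P(T=1) = 1/9 + 2/9 = 1/3

H(S) = -[(1/3)·log₂(1/3) + (2/3)·log₂(2/3)]
  = 0.5283 + 0.3900
  = 0.9183 bits
H(T) = -[(2/3)·log₂(2/3) + (1/3)·log₂(1/3)]
  = 0.3900 + 0.5283
  = 0.9183 bits
H(S,T) = -[(2/9)·log₂(2/9) + (1/9)·log₂(1/9) + (4/9)·log₂(4/9) + (2/9)·log₂(2/9)]
  = 0.4822 + 0.3522 + 0.5200 + 0.4822
  = 1.8366 bits

I(S;T) = H(S) + H(T) - H(S,T)
  = 0.9183 + 0.9183 - 1.8366
  = 0.0000 bits

I(P;Q) = 0.8960 bits > I(S;T) = 0.0000 bits, so (P, Q) has the higher mutual information (stronger dependence).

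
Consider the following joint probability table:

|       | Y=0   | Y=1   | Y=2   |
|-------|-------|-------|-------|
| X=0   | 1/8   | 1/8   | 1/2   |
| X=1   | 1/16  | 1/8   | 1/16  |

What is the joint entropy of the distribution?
H(X,Y) = -Σ P(X,Y) log₂ P(X,Y), summed over the non-zero cells:
H(X,Y) = -[(1/8)·log₂(1/8) + (1/8)·log₂(1/8) + (1/2)·log₂(1/2) + (1/16)·log₂(1/16) + (1/8)·log₂(1/8) + (1/16)·log₂(1/16)]
  = 0.3750 + 0.3750 + 0.5000 + 0.2500 + 0.3750 + 0.2500
  = 2.1250 bits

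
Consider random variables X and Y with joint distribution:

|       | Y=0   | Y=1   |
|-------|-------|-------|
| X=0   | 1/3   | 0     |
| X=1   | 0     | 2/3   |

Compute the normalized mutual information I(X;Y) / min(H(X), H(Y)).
Marginal P(X) (row sums):
  P(X=0) = 1/3 + 0 = 1/3
  P(X=1) = 0 + 2/3 = 2/3
Marginal P(Y) (column sums):
  P(Y=0) = 1/3 + 0 = 1/3
  P(Y=1) = 0 + 2/3 = 2/3

H(X) = -[(1/3)·log₂(1/3) + (2/3)·log₂(2/3)]
  = 0.5283 + 0.3900
  = 0.9183 bits
H(Y) = -[(1/3)·log₂(1/3) + (2/3)·log₂(2/3)]
  = 0.5283 + 0.3900
  = 0.9183 bits
H(X,Y) = -[(1/3)·log₂(1/3) + (2/3)·log₂(2/3)]
  = 0.5283 + 0.3900
  = 0.9183 bits

I(X;Y) = H(X) + H(Y) - H(X,Y)
  = 0.9183 + 0.9183 - 0.9183
  = 0.9183 bits

min(H(X), H(Y)) = min(0.9183, 0.9183) = 0.9183 bits
Normalized MI = 0.9183 / 0.9183 = 1.0000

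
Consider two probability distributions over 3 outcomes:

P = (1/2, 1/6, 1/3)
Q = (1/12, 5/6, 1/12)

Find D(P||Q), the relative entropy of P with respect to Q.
D(P||Q) = Σ P(i) log₂(P(i)/Q(i))
  i=0: (1/2) × log₂((1/2)/(1/12)) = (1/2) × log₂(6) = 1.2925
  i=1: (1/6) × log₂((1/6)/(5/6)) = (1/6) × log₂(1/5) = -0.3870
  i=2: (1/3) × log₂((1/3)/(1/12)) = (1/3) × log₂(4) = 0.6667
D(P||Q) = 1.2925 - 0.3870 + 0.6667
  = 1.5722 bits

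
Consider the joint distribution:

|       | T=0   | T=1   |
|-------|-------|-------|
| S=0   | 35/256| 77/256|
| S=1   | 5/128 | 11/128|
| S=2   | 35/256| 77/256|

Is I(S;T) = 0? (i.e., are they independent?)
Marginal P(S) (row sums):
  P(S=0) = 35/256 + 77/256 = 7/16
  P(S=1) = 5/128 + 11/128 = 1/8
  P(S=2) = 35/256 + 77/256 = 7/16
Marginal P(T) (column sums):
  P(T=0) = 35/256 + 5/128 + 35/256 = 5/16
  P(T=1) = 77/256 + 11/128 + 77/256 = 11/16

S and T are independent iff P(S=i,T=j) = P(S=i)·P(T=j) for every cell.
  P(S=0)·P(T=0) = 7/16 × 5/16 = 35/256 = P(S=0,T=0) ✓
  P(S=0)·P(T=1) = 7/16 × 11/16 = 77/256 = P(S=0,T=1) ✓
  P(S=1)·P(T=0) = 1/8 × 5/16 = 5/128 = P(S=1,T=0) ✓
  P(S=1)·P(T=1) = 1/8 × 11/16 = 11/128 = P(S=1,T=1) ✓
  P(S=2)·P(T=0) = 7/16 × 5/16 = 35/256 = P(S=2,T=0) ✓
  P(S=2)·P(T=1) = 7/16 × 11/16 = 77/256 = P(S=2,T=1) ✓

Yes, S and T are independent: every cell factors, so I(S;T) = 0 bits.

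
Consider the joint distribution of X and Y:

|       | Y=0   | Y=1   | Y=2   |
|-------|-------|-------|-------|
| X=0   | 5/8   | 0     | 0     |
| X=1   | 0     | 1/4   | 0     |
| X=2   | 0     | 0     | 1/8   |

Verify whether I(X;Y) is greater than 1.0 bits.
Marginal P(X) (row sums):
  P(X=0) = 5/8 + 0 + 0 = 5/8
  P(X=1) = 0 + 1/4 + 0 = 1/4
  P(X=2) = 0 + 0 + 1/8 = 1/8
Marginal P(Y) (column sums):
  P(Y=0) = 5/8 + 0 + 0 = 5/8
  P(Y=1) = 0 + 1/4 + 0 = 1/4
  P(Y=2) = 0 + 0 + 1/8 = 1/8

H(X) = -[(5/8)·log₂(5/8) + (1/4)·log₂(1/4) + (1/8)·log₂(1/8)]
  = 0.4238 + 0.5000 + 0.3750
  = 1.2988 bits
H(Y) = -[(5/8)·log₂(5/8) + (1/4)·log₂(1/4) + (1/8)·log₂(1/8)]
  = 0.4238 + 0.5000 + 0.3750
  = 1.2988 bits
H(X,Y) = -[(5/8)·log₂(5/8) + (1/4)·log₂(1/4) + (1/8)·log₂(1/8)]
  = 0.4238 + 0.5000 + 0.3750
  = 1.2988 bits

I(X;Y) = H(X) + H(Y) - H(X,Y)
  = 1.2988 + 1.2988 - 1.2988
  = 1.2988 bits

Yes. I(X;Y) = 1.2988 bits, which is > 1.0 bits.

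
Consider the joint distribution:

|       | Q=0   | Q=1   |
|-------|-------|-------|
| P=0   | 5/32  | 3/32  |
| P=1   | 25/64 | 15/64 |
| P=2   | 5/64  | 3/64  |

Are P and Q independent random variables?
Marginal P(P) (row sums):
  P(P=0) = 5/32 + 3/32 = 1/4
  P(P=1) = 25/64 + 15/64 = 5/8
  P(P=2) = 5/64 + 3/64 = 1/8
Marginal P(Q) (column sums):
  P(Q=0) = 5/32 + 25/64 + 5/64 = 5/8
  P(Q=1) = 3/32 + 15/64 + 3/64 = 3/8

P and Q are independent iff P(P=i,Q=j) = P(P=i)·P(Q=j) for every cell.
  P(P=0)·P(Q=0) = 1/4 × 5/8 = 5/32 = P(P=0,Q=0) ✓
  P(P=0)·P(Q=1) = 1/4 × 3/8 = 3/32 = P(P=0,Q=1) ✓
  P(P=1)·P(Q=0) = 5/8 × 5/8 = 25/64 = P(P=1,Q=0) ✓
  P(P=1)·P(Q=1) = 5/8 × 3/8 = 15/64 = P(P=1,Q=1) ✓
  P(P=2)·P(Q=0) = 1/8 × 5/8 = 5/64 = P(P=2,Q=0) ✓
  P(P=2)·P(Q=1) = 1/8 × 3/8 = 3/64 = P(P=2,Q=1) ✓

Yes, P and Q are independent: every cell factors, so I(P;Q) = 0 bits.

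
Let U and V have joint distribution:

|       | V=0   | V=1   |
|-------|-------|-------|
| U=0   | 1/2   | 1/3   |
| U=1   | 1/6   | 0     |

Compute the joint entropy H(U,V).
H(U,V) = -Σ P(U,V) log₂ P(U,V), summed over the non-zero cells:
H(U,V) = -[(1/2)·log₂(1/2) + (1/3)·log₂(1/3) + (1/6)·log₂(1/6)]
  = 0.5000 + 0.5283 + 0.4308
  = 1.4591 bits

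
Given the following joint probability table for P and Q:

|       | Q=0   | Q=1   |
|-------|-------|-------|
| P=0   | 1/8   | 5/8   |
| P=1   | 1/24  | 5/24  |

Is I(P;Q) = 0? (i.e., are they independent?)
Marginal P(P) (row sums):
  P(P=0) = 1/8 + 5/8 = 3/4
  P(P=1) = 1/24 + 5/24 = 1/4
Marginal P(Q) (column sums):
  P(Q=0) = 1/8 + 1/24 = 1/6
  P(Q=1) = 5/8 + 5/24 = 5/6

P and Q are independent iff P(P=i,Q=j) = P(P=i)·P(Q=j) for every cell.
  P(P=0)·P(Q=0) = 3/4 × 1/6 = 1/8 = P(P=0,Q=0) ✓
  P(P=0)·P(Q=1) = 3/4 × 5/6 = 5/8 = P(P=0,Q=1) ✓
  P(P=1)·P(Q=0) = 1/4 × 1/6 = 1/24 = P(P=1,Q=0) ✓
  P(P=1)·P(Q=1) = 1/4 × 5/6 = 5/24 = P(P=1,Q=1) ✓

Yes, P and Q are independent: every cell factors, so I(P;Q) = 0 bits.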